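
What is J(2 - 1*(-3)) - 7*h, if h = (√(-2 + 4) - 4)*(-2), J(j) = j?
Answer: -51 + 14*√2 ≈ -31.201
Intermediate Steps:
h = 8 - 2*√2 (h = (√2 - 4)*(-2) = (-4 + √2)*(-2) = 8 - 2*√2 ≈ 5.1716)
J(2 - 1*(-3)) - 7*h = (2 - 1*(-3)) - 7*(8 - 2*√2) = (2 + 3) + (-56 + 14*√2) = 5 + (-56 + 14*√2) = -51 + 14*√2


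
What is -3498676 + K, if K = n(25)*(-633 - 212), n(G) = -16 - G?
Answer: -3464031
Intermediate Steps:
K = 34645 (K = (-16 - 1*25)*(-633 - 212) = (-16 - 25)*(-845) = -41*(-845) = 34645)
-3498676 + K = -3498676 + 34645 = -3464031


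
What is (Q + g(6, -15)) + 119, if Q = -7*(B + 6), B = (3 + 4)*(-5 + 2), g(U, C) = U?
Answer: 230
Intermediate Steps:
B = -21 (B = 7*(-3) = -21)
Q = 105 (Q = -7*(-21 + 6) = -7*(-15) = 105)
(Q + g(6, -15)) + 119 = (105 + 6) + 119 = 111 + 119 = 230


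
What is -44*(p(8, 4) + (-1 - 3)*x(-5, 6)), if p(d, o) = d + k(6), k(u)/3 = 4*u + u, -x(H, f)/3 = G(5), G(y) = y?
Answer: -6952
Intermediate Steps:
x(H, f) = -15 (x(H, f) = -3*5 = -15)
k(u) = 15*u (k(u) = 3*(4*u + u) = 3*(5*u) = 15*u)
p(d, o) = 90 + d (p(d, o) = d + 15*6 = d + 90 = 90 + d)
-44*(p(8, 4) + (-1 - 3)*x(-5, 6)) = -44*((90 + 8) + (-1 - 3)*(-15)) = -44*(98 - 4*(-15)) = -44*(98 + 60) = -44*158 = -6952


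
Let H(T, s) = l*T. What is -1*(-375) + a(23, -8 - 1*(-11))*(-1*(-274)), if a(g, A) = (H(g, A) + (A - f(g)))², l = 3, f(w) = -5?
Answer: 1624921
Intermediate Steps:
H(T, s) = 3*T
a(g, A) = (5 + A + 3*g)² (a(g, A) = (3*g + (A - 1*(-5)))² = (3*g + (A + 5))² = (3*g + (5 + A))² = (5 + A + 3*g)²)
-1*(-375) + a(23, -8 - 1*(-11))*(-1*(-274)) = -1*(-375) + (5 + (-8 - 1*(-11)) + 3*23)²*(-1*(-274)) = 375 + (5 + (-8 + 11) + 69)²*274 = 375 + (5 + 3 + 69)²*274 = 375 + 77²*274 = 375 + 5929*274 = 375 + 1624546 = 1624921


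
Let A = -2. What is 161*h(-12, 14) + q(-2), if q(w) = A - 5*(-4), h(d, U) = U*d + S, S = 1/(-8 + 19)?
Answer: -297169/11 ≈ -27015.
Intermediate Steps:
S = 1/11 ≈ 0.090909
h(d, U) = 1/11 + U*d (h(d, U) = U*d + 1/11 = 1/11 + U*d)
q(w) = 18 (q(w) = -2 - 5*(-4) = -2 + 20 = 18)
161*h(-12, 14) + q(-2) = 161*(1/11 + 14*(-12)) + 18 = 161*(1/11 - 168) + 18 = 161*(-1847/11) + 18 = -297367/11 + 18 = -297169/11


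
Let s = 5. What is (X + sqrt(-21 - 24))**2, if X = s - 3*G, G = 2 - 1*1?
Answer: -41 + 12*I*sqrt(5) ≈ -41.0 + 26.833*I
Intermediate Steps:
G = 1 (G = 2 - 1 = 1)
X = 2 (X = 5 - 3*1 = 5 - 3 = 2)
(X + sqrt(-21 - 24))**2 = (2 + sqrt(-21 - 24))**2 = (2 + sqrt(-45))**2 = (2 + 3*I*sqrt(5))**2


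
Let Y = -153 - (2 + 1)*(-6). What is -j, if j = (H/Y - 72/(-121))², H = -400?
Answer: -135117376/10673289 ≈ -12.659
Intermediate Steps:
Y = -135 (Y = -153 - 3*(-6) = -153 - 1*(-18) = -153 + 18 = -135)
j = 135117376/10673289 (j = (-400/(-135) - 72/(-121))² = (-400*(-1/135) - 72*(-1/121))² = (80/27 + 72/121)² = (11624/3267)² = 135117376/10673289 ≈ 12.659)
-j = -1*135117376/10673289 = -135117376/10673289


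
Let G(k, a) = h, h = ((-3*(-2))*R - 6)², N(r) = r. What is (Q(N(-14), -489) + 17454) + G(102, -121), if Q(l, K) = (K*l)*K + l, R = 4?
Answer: -3329930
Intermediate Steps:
h = 324 (h = (-3*(-2)*4 - 6)² = (6*4 - 6)² = (24 - 6)² = 18² = 324)
G(k, a) = 324
Q(l, K) = l + l*K² (Q(l, K) = l*K² + l = l + l*K²)
(Q(N(-14), -489) + 17454) + G(102, -121) = (-14*(1 + (-489)²) + 17454) + 324 = (-14*(1 + 239121) + 17454) + 324 = (-14*239122 + 17454) + 324 = (-3347708 + 17454) + 324 = -3330254 + 324 = -3329930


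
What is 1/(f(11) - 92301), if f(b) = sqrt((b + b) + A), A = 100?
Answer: -92301/8519474479 - sqrt(122)/8519474479 ≈ -1.0835e-5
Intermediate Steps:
f(b) = sqrt(100 + 2*b) (f(b) = sqrt((b + b) + 100) = sqrt(2*b + 100) = sqrt(100 + 2*b))
1/(f(11) - 92301) = 1/(sqrt(100 + 2*11) - 92301) = 1/(sqrt(100 + 22) - 92301) = 1/(sqrt(122) - 92301) = 1/(-92301 + sqrt(122))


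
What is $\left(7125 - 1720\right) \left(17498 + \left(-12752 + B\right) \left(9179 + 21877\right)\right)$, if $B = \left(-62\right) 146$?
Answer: $-3659874278030$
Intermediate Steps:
$B = -9052$
$\left(7125 - 1720\right) \left(17498 + \left(-12752 + B\right) \left(9179 + 21877\right)\right) = \left(7125 - 1720\right) \left(17498 + \left(-12752 - 9052\right) \left(9179 + 21877\right)\right) = 5405 \left(17498 - 677145024\right) = 5405 \left(-677127526\right) = -3659874278030$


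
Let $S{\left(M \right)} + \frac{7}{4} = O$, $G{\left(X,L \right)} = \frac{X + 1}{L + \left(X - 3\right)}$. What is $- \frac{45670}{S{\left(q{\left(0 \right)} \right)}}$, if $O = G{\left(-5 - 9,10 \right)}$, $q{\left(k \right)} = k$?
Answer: $- \frac{1278760}{3} \approx -4.2625 \cdot 10^{5}$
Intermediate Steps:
$G{\left(X,L \right)} = \frac{1 + X}{-3 + L + X}$ ($G{\left(X,L \right)} = \frac{1 + X}{L + \left(X - 3\right)} = \frac{1 + X}{L + \left(-3 + X\right)} = \frac{1 + X}{-3 + L + X}$)
$O = \frac{13}{7}$ ($O = \frac{1 - 14}{-3 + 10 - 14} = \frac{1}{-7} \left(-13\right) = \left(- \frac{1}{7}\right) \left(-13\right) = \frac{13}{7} \approx 1.8571$)
$S{\left(M \right)} = \frac{3}{28}$ ($S{\left(M \right)} = - \frac{7}{4} + \frac{13}{7} = \frac{3}{28}$)
$- \frac{45670}{S{\left(q{\left(0 \right)} \right)}} = - \frac{45670}{\frac{3}{28}} = \left(-45670\right) \frac{28}{3} = - \frac{1278760}{3}$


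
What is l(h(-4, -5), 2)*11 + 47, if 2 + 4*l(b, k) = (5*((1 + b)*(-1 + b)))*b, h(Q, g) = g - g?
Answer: 83/2 ≈ 41.500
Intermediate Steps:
h(Q, g) = 0
l(b, k) = -1/2 + 5*b*(1 + b)*(-1 + b)/4 (l(b, k) = -1/2 + ((5*((1 + b)*(-1 + b)))*b)/4 = -1/2 + ((5*(1 + b)*(-1 + b))*b)/4 = -1/2 + (5*b*(1 + b)*(-1 + b))/4 = -1/2 + 5*b*(1 + b)*(-1 + b)/4)
l(h(-4, -5), 2)*11 + 47 = (-1/2 - 5/4*0 + (5/4)*0**3)*11 + 47 = (-1/2 + 0 + (5/4)*0)*11 + 47 = (-1/2 + 0 + 0)*11 + 47 = -1/2*11 + 47 = -11/2 + 47 = 83/2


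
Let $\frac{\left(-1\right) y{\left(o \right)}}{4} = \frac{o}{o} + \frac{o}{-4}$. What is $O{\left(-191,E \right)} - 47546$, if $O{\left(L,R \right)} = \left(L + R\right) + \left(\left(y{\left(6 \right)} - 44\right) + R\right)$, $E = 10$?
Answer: $-47759$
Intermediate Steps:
$y{\left(o \right)} = -4 + o$ ($y{\left(o \right)} = - 4 \left(\frac{o}{o} + \frac{o}{-4}\right) = - 4 \left(1 + o \left(- \frac{1}{4}\right)\right) = - 4 \left(1 - \frac{o}{4}\right) = -4 + o$)
$O{\left(L,R \right)} = -42 + L + 2 R$ ($O{\left(L,R \right)} = \left(L + R\right) + \left(\left(\left(-4 + 6\right) - 44\right) + R\right) = \left(L + R\right) + \left(\left(2 - 44\right) + R\right) = \left(L + R\right) + \left(-42 + R\right) = -42 + L + 2 R$)
$O{\left(-191,E \right)} - 47546 = \left(-42 - 191 + 2 \cdot 10\right) - 47546 = \left(-42 - 191 + 20\right) - 47546 = -213 - 47546 = -47759$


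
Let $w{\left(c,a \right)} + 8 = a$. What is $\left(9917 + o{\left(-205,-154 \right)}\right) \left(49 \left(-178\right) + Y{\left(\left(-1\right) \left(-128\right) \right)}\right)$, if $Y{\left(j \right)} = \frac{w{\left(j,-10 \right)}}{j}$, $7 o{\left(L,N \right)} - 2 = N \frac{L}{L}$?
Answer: $- \frac{38666016939}{448} \approx -8.6308 \cdot 10^{7}$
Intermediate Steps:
$w{\left(c,a \right)} = -8 + a$
$o{\left(L,N \right)} = \frac{2}{7} + \frac{N}{7}$ ($o{\left(L,N \right)} = \frac{2}{7} + \frac{N \frac{L}{L}}{7} = \frac{2}{7} + \frac{N 1}{7} = \frac{2}{7} + \frac{N}{7}$)
$Y{\left(j \right)} = - \frac{18}{j}$ ($Y{\left(j \right)} = \frac{-8 - 10}{j} = - \frac{18}{j}$)
$\left(9917 + o{\left(-205,-154 \right)}\right) \left(49 \left(-178\right) + Y{\left(\left(-1\right) \left(-128\right) \right)}\right) = \left(9917 + \left(\frac{2}{7} + \frac{1}{7} \left(-154\right)\right)\right) \left(49 \left(-178\right) - \frac{18}{\left(-1\right) \left(-128\right)}\right) = \left(9917 + \left(\frac{2}{7} - 22\right)\right) \left(-8722 - \frac{18}{128}\right) = \left(9917 - \frac{152}{7}\right) \left(-8722 - \frac{9}{64}\right) = \frac{69267 \left(-8722 - \frac{9}{64}\right)}{7} = \frac{69267}{7} \left(- \frac{558217}{64}\right) = - \frac{38666016939}{448}$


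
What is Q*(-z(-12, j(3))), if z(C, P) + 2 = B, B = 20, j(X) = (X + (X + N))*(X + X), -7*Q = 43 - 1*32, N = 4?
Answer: 198/7 ≈ 28.286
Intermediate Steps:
Q = -11/7 (Q = -(43 - 1*32)/7 = -(43 - 32)/7 = -1/7*11 = -11/7 ≈ -1.5714)
j(X) = 2*X*(4 + 2*X) (j(X) = (X + (X + 4))*(X + X) = (X + (4 + X))*(2*X) = (4 + 2*X)*(2*X) = 2*X*(4 + 2*X))
z(C, P) = 18 (z(C, P) = -2 + 20 = 18)
Q*(-z(-12, j(3))) = -(-11)*18/7 = -11/7*(-18) = 198/7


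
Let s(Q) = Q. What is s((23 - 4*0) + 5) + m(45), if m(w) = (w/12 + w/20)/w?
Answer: 422/15 ≈ 28.133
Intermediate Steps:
m(w) = 2/15 (m(w) = (w*(1/12) + w*(1/20))/w = (w/12 + w/20)/w = (2*w/15)/w = 2/15)
s((23 - 4*0) + 5) + m(45) = ((23 - 4*0) + 5) + 2/15 = ((23 + 0) + 5) + 2/15 = (23 + 5) + 2/15 = 28 + 2/15 = 422/15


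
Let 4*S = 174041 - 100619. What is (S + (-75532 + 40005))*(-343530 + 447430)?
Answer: -1784118850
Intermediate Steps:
S = 36711/2 (S = (174041 - 100619)/4 = (¼)*73422 = 36711/2 ≈ 18356.)
(S + (-75532 + 40005))*(-343530 + 447430) = (36711/2 + (-75532 + 40005))*(-343530 + 447430) = (36711/2 - 35527)*103900 = -34343/2*103900 = -1784118850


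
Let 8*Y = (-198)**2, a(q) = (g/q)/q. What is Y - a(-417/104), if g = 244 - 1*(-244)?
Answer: 1693729673/347778 ≈ 4870.1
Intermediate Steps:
g = 488 (g = 244 + 244 = 488)
a(q) = 488/q**2 (a(q) = (488/q)/q = 488/q**2)
Y = 9801/2 (Y = (1/8)*(-198)**2 = (1/8)*39204 = 9801/2 ≈ 4900.5)
Y - a(-417/104) = 9801/2 - 488/(-417/104)**2 = 9801/2 - 488*10816/173889 = 9801/2 - 1*5278208/173889 = 9801/2 - 5278208/173889 = 1693729673/347778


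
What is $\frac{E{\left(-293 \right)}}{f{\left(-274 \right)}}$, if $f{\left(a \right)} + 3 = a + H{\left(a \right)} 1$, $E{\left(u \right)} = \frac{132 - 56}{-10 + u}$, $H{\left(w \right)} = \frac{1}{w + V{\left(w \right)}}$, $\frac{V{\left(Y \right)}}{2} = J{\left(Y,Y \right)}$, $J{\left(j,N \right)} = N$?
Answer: $\frac{20824}{22997195} \approx 0.0009055$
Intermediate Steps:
$V{\left(Y \right)} = 2 Y$
$H{\left(w \right)} = \frac{1}{3 w}$ ($H{\left(w \right)} = \frac{1}{w + 2 w} = \frac{1}{3 w}$)
$E{\left(u \right)} = \frac{76}{-10 + u}$
$f{\left(a \right)} = -3 + a + \frac{1}{3 a}$ ($f{\left(a \right)} = -3 + \left(a + \frac{1}{3 a} 1\right) = -3 + \left(a + \frac{1}{3 a}\right) = -3 + a + \frac{1}{3 a}$)
$\frac{E{\left(-293 \right)}}{f{\left(-274 \right)}} = \frac{76 \frac{1}{-10 - 293}}{-3 - 274 + \frac{1}{3 \left(-274\right)}} = \frac{76 \frac{1}{-303}}{-3 - 274 + \frac{1}{3} \left(- \frac{1}{274}\right)} = \frac{76 \left(- \frac{1}{303}\right)}{-3 - 274 - \frac{1}{822}} = - \frac{76}{303 \left(- \frac{227695}{822}\right)} = \left(- \frac{76}{303}\right) \left(- \frac{822}{227695}\right) = \frac{20824}{22997195}$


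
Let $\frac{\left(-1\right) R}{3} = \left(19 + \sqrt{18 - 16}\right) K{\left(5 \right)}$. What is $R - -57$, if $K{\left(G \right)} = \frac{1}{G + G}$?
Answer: $\frac{513}{10} - \frac{3 \sqrt{2}}{10} \approx 50.876$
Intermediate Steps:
$K{\left(G \right)} = \frac{1}{2 G}$
$R = - \frac{57}{10} - \frac{3 \sqrt{2}}{10}$ ($R = - 3 \left(19 + \sqrt{18 - 16}\right) \frac{1}{2 \cdot 5} = - 3 \left(19 + \sqrt{2}\right) \frac{1}{2} \cdot \frac{1}{5} = - 3 \left(19 + \sqrt{2}\right) \frac{1}{10} = - 3 \left(\frac{19}{10} + \frac{\sqrt{2}}{10}\right) = - \frac{57}{10} - \frac{3 \sqrt{2}}{10} \approx -6.1243$)
$R - -57 = \left(- \frac{57}{10} - \frac{3 \sqrt{2}}{10}\right) - -57 = \left(- \frac{57}{10} - \frac{3 \sqrt{2}}{10}\right) + 57 = \frac{513}{10} - \frac{3 \sqrt{2}}{10}$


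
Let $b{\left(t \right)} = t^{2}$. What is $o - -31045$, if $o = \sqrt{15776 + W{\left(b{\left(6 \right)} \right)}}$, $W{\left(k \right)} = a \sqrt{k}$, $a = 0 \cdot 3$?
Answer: $31045 + 4 \sqrt{986} \approx 31171.0$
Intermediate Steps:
$a = 0$
$W{\left(k \right)} = 0$ ($W{\left(k \right)} = 0 \sqrt{k} = 0$)
$o = 4 \sqrt{986}$ ($o = \sqrt{15776 + 0} = \sqrt{15776} = 4 \sqrt{986} \approx 125.6$)
$o - -31045 = 4 \sqrt{986} - -31045 = 4 \sqrt{986} + 31045 = 31045 + 4 \sqrt{986}$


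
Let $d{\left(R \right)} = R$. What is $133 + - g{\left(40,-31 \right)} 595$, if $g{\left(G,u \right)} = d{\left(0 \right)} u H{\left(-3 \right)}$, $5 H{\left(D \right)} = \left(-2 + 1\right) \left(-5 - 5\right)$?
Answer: $133$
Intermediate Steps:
$H{\left(D \right)} = 2$ ($H{\left(D \right)} = \frac{\left(-2 + 1\right) \left(-5 - 5\right)}{5} = \frac{\left(-1\right) \left(-10\right)}{5} = \frac{1}{5} \cdot 10 = 2$)
$g{\left(G,u \right)} = 0$ ($g{\left(G,u \right)} = 0 u 2 = 0 \cdot 2 = 0$)
$133 + - g{\left(40,-31 \right)} 595 = 133 + \left(-1\right) 0 \cdot 595 = 133 + 0 \cdot 595 = 133 + 0 = 133$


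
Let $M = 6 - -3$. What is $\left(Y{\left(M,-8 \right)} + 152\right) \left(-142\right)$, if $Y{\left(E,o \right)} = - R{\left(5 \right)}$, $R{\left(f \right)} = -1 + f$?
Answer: $-21016$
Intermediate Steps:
$M = 9$ ($M = 6 + 3 = 9$)
$Y{\left(E,o \right)} = -4$ ($Y{\left(E,o \right)} = - (-1 + 5) = \left(-1\right) 4 = -4$)
$\left(Y{\left(M,-8 \right)} + 152\right) \left(-142\right) = \left(-4 + 152\right) \left(-142\right) = 148 \left(-142\right) = -21016$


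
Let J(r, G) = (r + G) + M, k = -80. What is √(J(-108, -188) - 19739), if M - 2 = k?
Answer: I*√20113 ≈ 141.82*I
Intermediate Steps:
M = -78 (M = 2 - 80 = -78)
J(r, G) = -78 + G + r (J(r, G) = (r + G) - 78 = (G + r) - 78 = -78 + G + r)
√(J(-108, -188) - 19739) = √((-78 - 188 - 108) - 19739) = √(-374 - 19739) = √(-20113) = I*√20113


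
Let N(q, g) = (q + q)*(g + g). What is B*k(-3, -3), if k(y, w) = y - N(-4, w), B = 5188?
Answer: -264588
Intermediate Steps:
N(q, g) = 4*g*q (N(q, g) = (2*q)*(2*g) = 4*g*q)
k(y, w) = y + 16*w (k(y, w) = y - 4*w*(-4) = y - (-16)*w = y + 16*w)
B*k(-3, -3) = 5188*(-3 + 16*(-3)) = 5188*(-3 - 48) = 5188*(-51) = -264588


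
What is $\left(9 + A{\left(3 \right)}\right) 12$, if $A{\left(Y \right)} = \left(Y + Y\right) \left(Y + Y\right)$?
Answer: $540$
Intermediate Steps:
$A{\left(Y \right)} = 4 Y^{2}$ ($A{\left(Y \right)} = 2 Y 2 Y = 4 Y^{2}$)
$\left(9 + A{\left(3 \right)}\right) 12 = \left(9 + 4 \cdot 3^{2}\right) 12 = \left(9 + 4 \cdot 9\right) 12 = \left(9 + 36\right) 12 = 45 \cdot 12 = 540$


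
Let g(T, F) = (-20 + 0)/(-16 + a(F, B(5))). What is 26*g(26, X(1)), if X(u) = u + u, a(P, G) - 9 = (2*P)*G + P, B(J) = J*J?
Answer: -104/19 ≈ -5.4737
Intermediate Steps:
B(J) = J²
a(P, G) = 9 + P + 2*G*P (a(P, G) = 9 + ((2*P)*G + P) = 9 + (2*G*P + P) = 9 + (P + 2*G*P) = 9 + P + 2*G*P)
X(u) = 2*u
g(T, F) = -20/(-7 + 51*F) (g(T, F) = (-20 + 0)/(-16 + (9 + F + 2*5²*F)) = -20/(-16 + (9 + F + 2*25*F)) = -20/(-16 + (9 + F + 50*F)) = -20/(-16 + (9 + 51*F)) = -20/(-7 + 51*F))
26*g(26, X(1)) = 26*(-20/(-7 + 51*(2*1))) = 26*(-20/(-7 + 51*2)) = 26*(-20/(-7 + 102)) = 26*(-20/95) = 26*(-20*1/95) = 26*(-4/19) = -104/19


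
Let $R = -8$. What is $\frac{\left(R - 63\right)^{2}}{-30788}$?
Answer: $- \frac{5041}{30788} \approx -0.16373$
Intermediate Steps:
$\frac{\left(R - 63\right)^{2}}{-30788} = \frac{\left(-8 - 63\right)^{2}}{-30788} = \left(-71\right)^{2} \left(- \frac{1}{30788}\right) = 5041 \left(- \frac{1}{30788}\right) = - \frac{5041}{30788}$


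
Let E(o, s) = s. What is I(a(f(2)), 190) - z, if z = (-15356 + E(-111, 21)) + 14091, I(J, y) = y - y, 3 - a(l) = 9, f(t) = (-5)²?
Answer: 1244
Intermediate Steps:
f(t) = 25
a(l) = -6 (a(l) = 3 - 1*9 = 3 - 9 = -6)
I(J, y) = 0
z = -1244 (z = (-15356 + 21) + 14091 = -15335 + 14091 = -1244)
I(a(f(2)), 190) - z = 0 - 1*(-1244) = 0 + 1244 = 1244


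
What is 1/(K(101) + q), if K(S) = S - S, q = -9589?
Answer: -1/9589 ≈ -0.00010429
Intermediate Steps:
K(S) = 0
1/(K(101) + q) = 1/(0 - 9589) = 1/(-9589) = -1/9589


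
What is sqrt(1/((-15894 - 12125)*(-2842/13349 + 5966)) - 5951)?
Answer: I*sqrt(16796917900582973944466329)/53127554394 ≈ 77.143*I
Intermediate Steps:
sqrt(1/((-15894 - 12125)*(-2842/13349 + 5966)) - 5951) = sqrt(1/(-28019*(-2842*1/13349 + 5966)) - 5951) = sqrt(1/(-28019*(-406/1907 + 5966)) - 5951) = sqrt(1/(-28019*11376756/1907) - 5951) = sqrt(1/(-318765326364/1907) - 5951) = sqrt(-1907/318765326364 - 5951) = sqrt(-1896972457194071/318765326364) = I*sqrt(16796917900582973944466329)/53127554394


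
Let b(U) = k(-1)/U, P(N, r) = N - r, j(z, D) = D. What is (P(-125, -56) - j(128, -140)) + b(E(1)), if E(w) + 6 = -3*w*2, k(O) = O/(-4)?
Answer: 3407/48 ≈ 70.979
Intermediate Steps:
k(O) = -O/4 (k(O) = O*(-¼) = -O/4)
E(w) = -6 - 6*w (E(w) = -6 - 3*w*2 = -6 - 6*w)
b(U) = 1/(4*U) (b(U) = (-¼*(-1))/U = 1/(4*U))
(P(-125, -56) - j(128, -140)) + b(E(1)) = ((-125 - 1*(-56)) - 1*(-140)) + 1/(4*(-6 - 6*1)) = ((-125 + 56) + 140) + 1/(4*(-6 - 6)) = (-69 + 140) + (¼)/(-12) = 71 + (¼)*(-1/12) = 71 - 1/48 = 3407/48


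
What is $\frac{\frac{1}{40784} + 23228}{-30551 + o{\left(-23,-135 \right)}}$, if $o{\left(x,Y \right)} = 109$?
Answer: $- \frac{947330753}{1241546528} \approx -0.76302$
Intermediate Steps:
$\frac{\frac{1}{40784} + 23228}{-30551 + o{\left(-23,-135 \right)}} = \frac{\frac{1}{40784} + 23228}{-30551 + 109} = \frac{\frac{1}{40784} + 23228}{-30442} = \frac{947330753}{40784} \left(- \frac{1}{30442}\right) = - \frac{947330753}{1241546528}$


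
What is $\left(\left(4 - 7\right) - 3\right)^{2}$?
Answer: $36$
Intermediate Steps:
$\left(\left(4 - 7\right) - 3\right)^{2} = \left(-3 - 3\right)^{2} = \left(-6\right)^{2} = 36$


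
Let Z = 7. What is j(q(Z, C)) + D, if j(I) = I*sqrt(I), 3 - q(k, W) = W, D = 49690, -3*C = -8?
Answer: 49690 + sqrt(3)/9 ≈ 49690.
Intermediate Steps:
C = 8/3 (C = -1/3*(-8) = 8/3 ≈ 2.6667)
q(k, W) = 3 - W
j(I) = I**(3/2)
j(q(Z, C)) + D = (3 - 1*8/3)**(3/2) + 49690 = (3 - 8/3)**(3/2) + 49690 = (1/3)**(3/2) + 49690 = sqrt(3)/9 + 49690 = 49690 + sqrt(3)/9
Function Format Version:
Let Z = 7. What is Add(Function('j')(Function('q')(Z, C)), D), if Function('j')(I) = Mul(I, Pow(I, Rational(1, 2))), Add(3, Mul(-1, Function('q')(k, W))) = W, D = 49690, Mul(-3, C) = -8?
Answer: Add(49690, Mul(Rational(1, 9), Pow(3, Rational(1, 2)))) ≈ 49690.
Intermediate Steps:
C = Rational(8, 3) (C = Mul(Rational(-1, 3), -8) = Rational(8, 3) ≈ 2.6667)
Function('q')(k, W) = Add(3, Mul(-1, W))
Function('j')(I) = Pow(I, Rational(3, 2))
Add(Function('j')(Function('q')(Z, C)), D) = Add(Pow(Add(3, Mul(-1, Rational(8, 3))), Rational(3, 2)), 49690) = Add(Pow(Add(3, Rational(-8, 3)), Rational(3, 2)), 49690) = Add(Pow(Rational(1, 3), Rational(3, 2)), 49690) = Add(Mul(Rational(1, 9), Pow(3, Rational(1, 2))), 49690) = Add(49690, Mul(Rational(1, 9), Pow(3, Rational(1, 2))))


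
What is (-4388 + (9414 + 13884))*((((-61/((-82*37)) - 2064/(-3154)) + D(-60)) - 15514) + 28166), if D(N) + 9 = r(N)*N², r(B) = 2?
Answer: 897699323358845/2392309 ≈ 3.7524e+8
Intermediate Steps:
D(N) = -9 + 2*N²
(-4388 + (9414 + 13884))*((((-61/((-82*37)) - 2064/(-3154)) + D(-60)) - 15514) + 28166) = (-4388 + (9414 + 13884))*((((-61/((-82*37)) - 2064/(-3154)) + (-9 + 2*(-60)²)) - 15514) + 28166) = (-4388 + 23298)*((((-61/(-3034) - 2064*(-1/3154)) + (-9 + 2*3600)) - 15514) + 28166) = 18910*((((-61*(-1/3034) + 1032/1577) + (-9 + 7200)) - 15514) + 28166) = 18910*((((61/3034 + 1032/1577) + 7191) - 15514) + 28166) = 18910*(((3227285/4784618 + 7191) - 15514) + 28166) = 18910*((34409415323/4784618 - 15514) + 28166) = 18910*(-39819148329/4784618 + 28166) = 18910*(94944402259/4784618) = 897699323358845/2392309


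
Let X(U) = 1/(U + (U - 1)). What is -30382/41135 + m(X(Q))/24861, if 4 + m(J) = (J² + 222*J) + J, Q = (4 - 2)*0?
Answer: -764623412/1022657235 ≈ -0.74768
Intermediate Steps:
Q = 0 (Q = 2*0 = 0)
X(U) = 1/(-1 + 2*U) (X(U) = 1/(U + (-1 + U)) = 1/(-1 + 2*U))
m(J) = -4 + J² + 223*J (m(J) = -4 + ((J² + 222*J) + J) = -4 + (J² + 223*J) = -4 + J² + 223*J)
-30382/41135 + m(X(Q))/24861 = -30382/41135 + (-4 + (1/(-1 + 2*0))² + 223/(-1 + 2*0))/24861 = -30382*1/41135 + (-4 + (1/(-1 + 0))² + 223/(-1 + 0))*(1/24861) = -30382/41135 + (-4 + (1/(-1))² + 223/(-1))*(1/24861) = -30382/41135 + (-4 + (-1)² + 223*(-1))*(1/24861) = -30382/41135 + (-4 + 1 - 223)*(1/24861) = -30382/41135 - 226*1/24861 = -30382/41135 - 226/24861 = -764623412/1022657235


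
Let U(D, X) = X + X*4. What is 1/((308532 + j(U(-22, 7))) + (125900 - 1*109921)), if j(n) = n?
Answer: 1/324546 ≈ 3.0812e-6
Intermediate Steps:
U(D, X) = 5*X (U(D, X) = X + 4*X = 5*X)
1/((308532 + j(U(-22, 7))) + (125900 - 1*109921)) = 1/((308532 + 5*7) + (125900 - 1*109921)) = 1/((308532 + 35) + (125900 - 109921)) = 1/(308567 + 15979) = 1/324546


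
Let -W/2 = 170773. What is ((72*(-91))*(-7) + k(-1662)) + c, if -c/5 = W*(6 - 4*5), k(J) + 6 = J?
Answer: -23864024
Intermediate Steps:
k(J) = -6 + J
W = -341546 (W = -2*170773 = -341546)
c = -23908220 (c = -(-1707730)*(6 - 4*5) = -(-1707730)*(6 - 20) = -(-1707730)*(-14) = -5*4781644 = -23908220)
((72*(-91))*(-7) + k(-1662)) + c = ((72*(-91))*(-7) + (-6 - 1662)) - 23908220 = (-6552*(-7) - 1668) - 23908220 = (45864 - 1668) - 23908220 = 44196 - 23908220 = -23864024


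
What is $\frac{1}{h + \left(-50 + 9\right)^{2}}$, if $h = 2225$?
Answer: $\frac{1}{3906} \approx 0.00025602$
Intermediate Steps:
$\frac{1}{h + \left(-50 + 9\right)^{2}} = \frac{1}{2225 + \left(-50 + 9\right)^{2}} = \frac{1}{2225 + \left(-41\right)^{2}} = \frac{1}{2225 + 1681} = \frac{1}{3906}$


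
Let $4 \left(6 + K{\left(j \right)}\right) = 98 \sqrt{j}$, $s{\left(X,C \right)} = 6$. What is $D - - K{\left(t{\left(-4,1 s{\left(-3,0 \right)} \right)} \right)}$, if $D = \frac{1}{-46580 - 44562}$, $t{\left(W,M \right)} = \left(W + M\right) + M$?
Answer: $- \frac{546853}{91142} + 49 \sqrt{2} \approx 63.296$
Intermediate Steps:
$t{\left(W,M \right)} = W + 2 M$ ($t{\left(W,M \right)} = \left(M + W\right) + M = W + 2 M$)
$K{\left(j \right)} = -6 + \frac{49 \sqrt{j}}{2}$ ($K{\left(j \right)} = -6 + \frac{98 \sqrt{j}}{4} = -6 + \frac{49 \sqrt{j}}{2}$)
$D = - \frac{1}{91142}$ ($D = \frac{1}{-91142} = - \frac{1}{91142} \approx -1.0972 \cdot 10^{-5}$)
$D - - K{\left(t{\left(-4,1 s{\left(-3,0 \right)} \right)} \right)} = - \frac{1}{91142} - - (-6 + \frac{49 \sqrt{-4 + 2 \cdot 1 \cdot 6}}{2}) = - \frac{1}{91142} - - (-6 + \frac{49 \sqrt{-4 + 2 \cdot 6}}{2}) = - \frac{1}{91142} - - (-6 + \frac{49 \sqrt{-4 + 12}}{2}) = - \frac{1}{91142} - - (-6 + \frac{49 \sqrt{8}}{2}) = - \frac{1}{91142} - - (-6 + \frac{49 \cdot 2 \sqrt{2}}{2}) = - \frac{1}{91142} - - (-6 + 49 \sqrt{2}) = - \frac{1}{91142} - \left(6 - 49 \sqrt{2}\right) = - \frac{546853}{91142} + 49 \sqrt{2}$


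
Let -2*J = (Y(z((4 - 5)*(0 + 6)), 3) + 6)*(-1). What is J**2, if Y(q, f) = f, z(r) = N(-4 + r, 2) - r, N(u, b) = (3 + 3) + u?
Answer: 81/4 ≈ 20.250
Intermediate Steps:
N(u, b) = 6 + u
z(r) = 2 (z(r) = (6 + (-4 + r)) - r = (2 + r) - r = 2)
J = 9/2 (J = -(3 + 6)*(-1)/2 = -9*(-1)/2 = -1/2*(-9) = 9/2 ≈ 4.5000)
J**2 = (9/2)**2 = 81/4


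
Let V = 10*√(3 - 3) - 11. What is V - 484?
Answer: -495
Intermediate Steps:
V = -11 (V = 10*√0 - 11 = 10*0 - 11 = 0 - 11 = -11)
V - 484 = -11 - 484 = -495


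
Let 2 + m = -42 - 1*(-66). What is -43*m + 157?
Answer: -789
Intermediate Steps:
m = 22 (m = -2 + (-42 - 1*(-66)) = -2 + (-42 + 66) = -2 + 24 = 22)
-43*m + 157 = -43*22 + 157 = -946 + 157 = -789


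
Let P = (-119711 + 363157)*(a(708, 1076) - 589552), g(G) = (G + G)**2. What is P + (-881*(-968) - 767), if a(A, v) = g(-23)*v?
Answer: 410758523785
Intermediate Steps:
g(G) = 4*G**2 (g(G) = (2*G)**2 = 4*G**2)
a(A, v) = 2116*v (a(A, v) = (4*(-23)**2)*v = (4*529)*v = 2116*v)
P = 410757671744 (P = (-119711 + 363157)*(2116*1076 - 589552) = 243446*(2276816 - 589552) = 243446*1687264 = 410757671744)
P + (-881*(-968) - 767) = 410757671744 + (-881*(-968) - 767) = 410757671744 + (852808 - 767) = 410757671744 + 852041 = 410758523785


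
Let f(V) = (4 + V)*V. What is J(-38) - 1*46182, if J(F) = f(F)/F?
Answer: -46216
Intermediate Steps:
f(V) = V*(4 + V)
J(F) = 4 + F (J(F) = (F*(4 + F))/F = 4 + F)
J(-38) - 1*46182 = (4 - 38) - 1*46182 = -34 - 46182 = -46216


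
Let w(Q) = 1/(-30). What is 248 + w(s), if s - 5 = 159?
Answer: 7439/30 ≈ 247.97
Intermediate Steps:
s = 164 (s = 5 + 159 = 164)
w(Q) = -1/30
248 + w(s) = 248 - 1/30 = 7439/30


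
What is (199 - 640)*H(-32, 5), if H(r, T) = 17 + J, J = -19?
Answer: 882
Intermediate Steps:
H(r, T) = -2 (H(r, T) = 17 - 19 = -2)
(199 - 640)*H(-32, 5) = (199 - 640)*(-2) = -441*(-2) = 882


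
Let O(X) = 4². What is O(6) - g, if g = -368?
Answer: 384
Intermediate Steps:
O(X) = 16
O(6) - g = 16 - 1*(-368) = 16 + 368 = 384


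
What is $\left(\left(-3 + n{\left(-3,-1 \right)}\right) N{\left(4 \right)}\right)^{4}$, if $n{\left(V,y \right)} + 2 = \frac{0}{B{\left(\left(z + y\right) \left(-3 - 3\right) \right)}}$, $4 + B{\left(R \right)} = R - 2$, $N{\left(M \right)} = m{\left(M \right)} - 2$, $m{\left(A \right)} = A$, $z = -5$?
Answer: $10000$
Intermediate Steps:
$N{\left(M \right)} = -2 + M$ ($N{\left(M \right)} = M - 2 = -2 + M$)
$B{\left(R \right)} = -6 + R$ ($B{\left(R \right)} = -4 + \left(R - 2\right) = -4 + \left(-2 + R\right) = -6 + R$)
$n{\left(V,y \right)} = -2$ ($n{\left(V,y \right)} = -2 + \frac{0}{-6 + \left(-5 + y\right) \left(-3 - 3\right)} = -2 + \frac{0}{-6 + \left(-5 + y\right) \left(-6\right)} = -2 + \frac{0}{-6 - \left(-30 + 6 y\right)} = -2 + \frac{0}{24 - 6 y} = -2 + 0 = -2$)
$\left(\left(-3 + n{\left(-3,-1 \right)}\right) N{\left(4 \right)}\right)^{4} = \left(\left(-3 - 2\right) \left(-2 + 4\right)\right)^{4} = \left(\left(-5\right) 2\right)^{4} = \left(-10\right)^{4} = 10000$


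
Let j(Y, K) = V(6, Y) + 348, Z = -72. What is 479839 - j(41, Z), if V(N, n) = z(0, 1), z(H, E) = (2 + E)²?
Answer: 479482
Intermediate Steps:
V(N, n) = 9 (V(N, n) = (2 + 1)² = 3² = 9)
j(Y, K) = 357 (j(Y, K) = 9 + 348 = 357)
479839 - j(41, Z) = 479839 - 1*357 = 479839 - 357 = 479482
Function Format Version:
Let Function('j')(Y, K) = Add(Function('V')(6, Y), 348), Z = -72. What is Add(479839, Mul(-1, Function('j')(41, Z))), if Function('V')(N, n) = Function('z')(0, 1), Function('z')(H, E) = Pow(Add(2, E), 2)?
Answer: 479482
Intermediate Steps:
Function('V')(N, n) = 9 (Function('V')(N, n) = Pow(Add(2, 1), 2) = Pow(3, 2) = 9)
Function('j')(Y, K) = 357 (Function('j')(Y, K) = Add(9, 348) = 357)
Add(479839, Mul(-1, Function('j')(41, Z))) = Add(479839, Mul(-1, 357)) = Add(479839, -357) = 479482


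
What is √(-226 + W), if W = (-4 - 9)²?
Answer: I*√57 ≈ 7.5498*I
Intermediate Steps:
W = 169 (W = (-13)² = 169)
√(-226 + W) = √(-226 + 169) = √(-57) = I*√57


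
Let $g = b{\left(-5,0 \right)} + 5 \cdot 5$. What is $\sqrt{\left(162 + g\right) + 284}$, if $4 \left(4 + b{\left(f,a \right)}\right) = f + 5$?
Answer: $\sqrt{467} \approx 21.61$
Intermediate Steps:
$b{\left(f,a \right)} = - \frac{11}{4} + \frac{f}{4}$ ($b{\left(f,a \right)} = -4 + \frac{f + 5}{4} = -4 + \frac{5 + f}{4} = -4 + \left(\frac{5}{4} + \frac{f}{4}\right) = - \frac{11}{4} + \frac{f}{4}$)
$g = 21$ ($g = \left(- \frac{11}{4} + \frac{1}{4} \left(-5\right)\right) + 5 \cdot 5 = \left(- \frac{11}{4} - \frac{5}{4}\right) + 25 = -4 + 25 = 21$)
$\sqrt{\left(162 + g\right) + 284} = \sqrt{\left(162 + 21\right) + 284} = \sqrt{183 + 284} = \sqrt{467}$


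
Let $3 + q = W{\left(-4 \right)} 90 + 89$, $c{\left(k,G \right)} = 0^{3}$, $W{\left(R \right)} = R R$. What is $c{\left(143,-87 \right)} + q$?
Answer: $1526$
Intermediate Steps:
$W{\left(R \right)} = R^{2}$
$c{\left(k,G \right)} = 0$
$q = 1526$ ($q = -3 + \left(\left(-4\right)^{2} \cdot 90 + 89\right) = -3 + \left(16 \cdot 90 + 89\right) = -3 + \left(1440 + 89\right) = -3 + 1529 = 1526$)
$c{\left(143,-87 \right)} + q = 0 + 1526 = 1526$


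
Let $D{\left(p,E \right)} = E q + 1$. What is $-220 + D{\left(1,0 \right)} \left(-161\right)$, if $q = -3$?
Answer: $-381$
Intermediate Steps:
$D{\left(p,E \right)} = 1 - 3 E$ ($D{\left(p,E \right)} = E \left(-3\right) + 1 = - 3 E + 1 = 1 - 3 E$)
$-220 + D{\left(1,0 \right)} \left(-161\right) = -220 + \left(1 - 0\right) \left(-161\right) = -220 + \left(1 + 0\right) \left(-161\right) = -220 + 1 \left(-161\right) = -220 - 161 = -381$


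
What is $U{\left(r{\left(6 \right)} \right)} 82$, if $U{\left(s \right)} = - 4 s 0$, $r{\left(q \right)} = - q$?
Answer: $0$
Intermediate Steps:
$U{\left(s \right)} = 0$
$U{\left(r{\left(6 \right)} \right)} 82 = 0 \cdot 82 = 0$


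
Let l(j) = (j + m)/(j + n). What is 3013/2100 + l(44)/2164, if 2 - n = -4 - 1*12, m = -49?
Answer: 101059421/70438200 ≈ 1.4347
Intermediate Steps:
n = 18 (n = 2 - (-4 - 1*12) = 2 - (-4 - 12) = 2 - 1*(-16) = 2 + 16 = 18)
l(j) = (-49 + j)/(18 + j) (l(j) = (j - 49)/(j + 18) = (-49 + j)/(18 + j))
3013/2100 + l(44)/2164 = 3013/2100 + ((-49 + 44)/(18 + 44))/2164 = 3013*(1/2100) + (-5/62)*(1/2164) = 3013/2100 + ((1/62)*(-5))*(1/2164) = 3013/2100 - 5/62*1/2164 = 3013/2100 - 5/134168 = 101059421/70438200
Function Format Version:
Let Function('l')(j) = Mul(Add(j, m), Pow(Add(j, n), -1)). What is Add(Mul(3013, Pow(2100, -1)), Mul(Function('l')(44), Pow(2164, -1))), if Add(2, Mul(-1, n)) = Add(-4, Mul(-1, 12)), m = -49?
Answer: Rational(101059421, 70438200) ≈ 1.4347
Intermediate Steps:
n = 18 (n = Add(2, Mul(-1, Add(-4, Mul(-1, 12)))) = Add(2, Mul(-1, Add(-4, -12))) = Add(2, Mul(-1, -16)) = Add(2, 16) = 18)
Function('l')(j) = Mul(Pow(Add(18, j), -1), Add(-49, j)) (Function('l')(j) = Mul(Add(j, -49), Pow(Add(j, 18), -1)) = Mul(Add(-49, j), Pow(Add(18, j), -1)) = Mul(Pow(Add(18, j), -1), Add(-49, j)))
Add(Mul(3013, Pow(2100, -1)), Mul(Function('l')(44), Pow(2164, -1))) = Add(Mul(3013, Pow(2100, -1)), Mul(Mul(Pow(Add(18, 44), -1), Add(-49, 44)), Pow(2164, -1))) = Add(Mul(3013, Rational(1, 2100)), Mul(Mul(Pow(62, -1), -5), Rational(1, 2164))) = Add(Rational(3013, 2100), Mul(Mul(Rational(1, 62), -5), Rational(1, 2164))) = Add(Rational(3013, 2100), Mul(Rational(-5, 62), Rational(1, 2164))) = Add(Rational(3013, 2100), Rational(-5, 134168)) = Rational(101059421, 70438200)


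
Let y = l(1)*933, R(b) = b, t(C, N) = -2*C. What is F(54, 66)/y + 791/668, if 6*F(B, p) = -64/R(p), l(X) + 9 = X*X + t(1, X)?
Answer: 365316829/308505780 ≈ 1.1841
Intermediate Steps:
l(X) = -11 + X² (l(X) = -9 + (X*X - 2*1) = -9 + (X² - 2) = -9 + (-2 + X²) = -11 + X²)
F(B, p) = -32/(3*p) (F(B, p) = (-64/p)/6 = -32/(3*p))
y = -9330 (y = (-11 + 1²)*933 = (-11 + 1)*933 = -10*933 = -9330)
F(54, 66)/y + 791/668 = -32/3/66/(-9330) + 791/668 = -32/3*1/66*(-1/9330) + 791*(1/668) = -16/99*(-1/9330) + 791/668 = 8/461835 + 791/668 = 365316829/308505780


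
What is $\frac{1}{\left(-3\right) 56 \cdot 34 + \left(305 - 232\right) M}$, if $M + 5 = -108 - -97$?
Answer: $- \frac{1}{6880} \approx -0.00014535$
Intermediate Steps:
$M = -16$ ($M = -5 - 11 = -16$)
$\frac{1}{\left(-3\right) 56 \cdot 34 + \left(305 - 232\right) M} = \frac{1}{\left(-3\right) 56 \cdot 34 + \left(305 - 232\right) \left(-16\right)} = \frac{1}{\left(-168\right) 34 + 73 \left(-16\right)} = \frac{1}{-5712 - 1168} = \frac{1}{-6880} = - \frac{1}{6880}$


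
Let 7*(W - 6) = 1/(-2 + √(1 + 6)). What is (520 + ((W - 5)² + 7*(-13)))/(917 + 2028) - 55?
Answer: -14248250/259749 + 46*√7/1298745 ≈ -54.854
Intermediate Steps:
W = 6 + 1/(7*(-2 + √7)) (W = 6 + 1/(7*(-2 + √(1 + 6))) = 6 + 1/(7*(-2 + √7)) ≈ 6.2212)
(520 + ((W - 5)² + 7*(-13)))/(917 + 2028) - 55 = (520 + (((128/21 + √7/21) - 5)² + 7*(-13)))/(917 + 2028) - 55 = (520 + ((23/21 + √7/21)² - 91))/2945 - 55 = (520 + (-91 + (23/21 + √7/21)²))*(1/2945) - 55 = (429 + (23/21 + √7/21)²)*(1/2945) - 55 = (429/2945 + (23/21 + √7/21)²/2945) - 55 = -161546/2945 + (23/21 + √7/21)²/2945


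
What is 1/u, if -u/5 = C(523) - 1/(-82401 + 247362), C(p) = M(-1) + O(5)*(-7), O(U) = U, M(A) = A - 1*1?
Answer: 164961/30517790 ≈ 0.0054054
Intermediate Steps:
M(A) = -1 + A (M(A) = A - 1 = -1 + A)
C(p) = -37 (C(p) = (-1 - 1) + 5*(-7) = -2 - 35 = -37)
u = 30517790/164961 (u = -5*(-37 - 1/(-82401 + 247362)) = -5*(-37 - 1/164961) = -5*(-6103558/164961) = 30517790/164961 ≈ 185.00)
1/u = 1/(30517790/164961) = 164961/30517790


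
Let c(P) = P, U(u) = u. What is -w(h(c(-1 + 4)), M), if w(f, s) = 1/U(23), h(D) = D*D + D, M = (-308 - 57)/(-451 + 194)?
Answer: -1/23 ≈ -0.043478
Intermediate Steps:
M = 365/257 (M = -365/(-257) = -365*(-1/257) = 365/257 ≈ 1.4202)
h(D) = D + D**2 (h(D) = D**2 + D = D + D**2)
w(f, s) = 1/23
-w(h(c(-1 + 4)), M) = -1*1/23 = -1/23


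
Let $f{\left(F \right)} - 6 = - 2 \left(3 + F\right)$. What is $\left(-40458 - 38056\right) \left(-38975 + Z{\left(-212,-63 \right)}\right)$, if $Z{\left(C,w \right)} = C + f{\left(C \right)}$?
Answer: $3043438182$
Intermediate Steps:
$f{\left(F \right)} = - 2 F$ ($f{\left(F \right)} = 6 - 2 \left(3 + F\right) = 6 - \left(6 + 2 F\right) = - 2 F$)
$Z{\left(C,w \right)} = - C$ ($Z{\left(C,w \right)} = C - 2 C = - C$)
$\left(-40458 - 38056\right) \left(-38975 + Z{\left(-212,-63 \right)}\right) = \left(-40458 - 38056\right) \left(-38975 - -212\right) = - 78514 \left(-38975 + 212\right) = \left(-78514\right) \left(-38763\right) = 3043438182$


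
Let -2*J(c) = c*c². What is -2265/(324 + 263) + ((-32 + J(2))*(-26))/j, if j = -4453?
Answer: -10635477/2613911 ≈ -4.0688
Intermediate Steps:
J(c) = -c³/2 (J(c) = -c*c²/2 = -c³/2)
-2265/(324 + 263) + ((-32 + J(2))*(-26))/j = -2265/(324 + 263) + ((-32 - ½*2³)*(-26))/(-4453) = -2265/587 + ((-32 - ½*8)*(-26))*(-1/4453) = -2265*1/587 + ((-32 - 4)*(-26))*(-1/4453) = -2265/587 - 36*(-26)*(-1/4453) = -2265/587 + 936*(-1/4453) = -2265/587 - 936/4453 = -10635477/2613911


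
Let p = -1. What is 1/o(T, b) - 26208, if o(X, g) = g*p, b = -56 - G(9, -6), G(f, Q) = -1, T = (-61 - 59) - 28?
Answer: -1441439/55 ≈ -26208.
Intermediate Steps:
T = -148 (T = -120 - 28 = -148)
b = -55 (b = -56 - 1*(-1) = -56 + 1 = -55)
o(X, g) = -g (o(X, g) = g*(-1) = -g)
1/o(T, b) - 26208 = 1/(-1*(-55)) - 26208 = 1/55 - 26208 = -1441439/55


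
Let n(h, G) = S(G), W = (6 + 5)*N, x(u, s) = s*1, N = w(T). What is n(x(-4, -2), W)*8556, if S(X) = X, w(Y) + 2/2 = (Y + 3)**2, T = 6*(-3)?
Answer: 21081984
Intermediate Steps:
T = -18
w(Y) = -1 + (3 + Y)**2 (w(Y) = -1 + (Y + 3)**2 = -1 + (3 + Y)**2)
N = 224 (N = -1 + (3 - 18)**2 = -1 + (-15)**2 = -1 + 225 = 224)
x(u, s) = s
W = 2464 (W = (6 + 5)*224 = 11*224 = 2464)
n(h, G) = G
n(x(-4, -2), W)*8556 = 2464*8556 = 21081984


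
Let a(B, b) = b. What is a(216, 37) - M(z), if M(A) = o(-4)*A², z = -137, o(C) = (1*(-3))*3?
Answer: 168958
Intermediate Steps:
o(C) = -9 (o(C) = -3*3 = -9)
M(A) = -9*A²
a(216, 37) - M(z) = 37 - (-9)*(-137)² = 37 - (-9)*18769 = 37 - 1*(-168921) = 37 + 168921 = 168958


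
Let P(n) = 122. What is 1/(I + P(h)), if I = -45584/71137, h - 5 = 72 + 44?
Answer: 6467/784830 ≈ 0.0082400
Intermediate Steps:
h = 121 (h = 5 + (72 + 44) = 5 + 116 = 121)
I = -4144/6467 (I = -45584*1/71137 = -4144/6467 ≈ -0.64079)
1/(I + P(h)) = 1/(-4144/6467 + 122) = 1/(784830/6467) = 6467/784830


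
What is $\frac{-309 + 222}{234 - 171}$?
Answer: $- \frac{29}{21} \approx -1.381$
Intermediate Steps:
$\frac{-309 + 222}{234 - 171} = - \frac{87}{63} = \left(-87\right) \frac{1}{63} = - \frac{29}{21}$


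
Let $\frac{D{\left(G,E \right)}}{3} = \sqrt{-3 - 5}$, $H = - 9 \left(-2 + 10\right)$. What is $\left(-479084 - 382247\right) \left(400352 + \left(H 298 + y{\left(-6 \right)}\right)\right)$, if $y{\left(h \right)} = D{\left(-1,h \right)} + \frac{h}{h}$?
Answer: $-326355731907 - 5167986 i \sqrt{2} \approx -3.2636 \cdot 10^{11} - 7.3086 \cdot 10^{6} i$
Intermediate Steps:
$H = -72$ ($H = \left(-9\right) 8 = -72$)
$D{\left(G,E \right)} = 6 i \sqrt{2}$ ($D{\left(G,E \right)} = 3 \sqrt{-3 - 5} = 3 \sqrt{-8} = 3 \cdot 2 i \sqrt{2} = 6 i \sqrt{2}$)
$y{\left(h \right)} = 1 + 6 i \sqrt{2}$ ($y{\left(h \right)} = 6 i \sqrt{2} + \frac{h}{h} = 6 i \sqrt{2} + 1 = 1 + 6 i \sqrt{2}$)
$\left(-479084 - 382247\right) \left(400352 + \left(H 298 + y{\left(-6 \right)}\right)\right) = \left(-479084 - 382247\right) \left(400352 + \left(\left(-72\right) 298 + \left(1 + 6 i \sqrt{2}\right)\right)\right) = - 861331 \left(400352 - \left(21455 - 6 i \sqrt{2}\right)\right) = - 861331 \left(378897 + 6 i \sqrt{2}\right) = -326355731907 - 5167986 i \sqrt{2}$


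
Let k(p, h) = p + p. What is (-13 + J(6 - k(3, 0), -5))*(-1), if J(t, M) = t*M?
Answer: 13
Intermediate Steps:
k(p, h) = 2*p
J(t, M) = M*t
(-13 + J(6 - k(3, 0), -5))*(-1) = (-13 - 5*(6 - 2*3))*(-1) = (-13 - 5*(6 - 1*6))*(-1) = (-13 - 5*(6 - 6))*(-1) = (-13 - 5*0)*(-1) = (-13 + 0)*(-1) = -13*(-1) = 13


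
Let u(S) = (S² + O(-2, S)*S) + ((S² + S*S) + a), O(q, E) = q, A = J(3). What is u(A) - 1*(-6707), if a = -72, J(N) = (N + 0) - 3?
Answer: 6635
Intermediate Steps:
J(N) = -3 + N (J(N) = N - 3 = -3 + N)
A = 0 (A = -3 + 3 = 0)
u(S) = -72 - 2*S + 3*S² (u(S) = (S² - 2*S) + ((S² + S*S) - 72) = (S² - 2*S) + ((S² + S²) - 72) = (S² - 2*S) + (2*S² - 72) = (S² - 2*S) + (-72 + 2*S²) = -72 - 2*S + 3*S²)
u(A) - 1*(-6707) = (-72 - 2*0 + 3*0²) - 1*(-6707) = (-72 + 0 + 3*0) + 6707 = (-72 + 0 + 0) + 6707 = -72 + 6707 = 6635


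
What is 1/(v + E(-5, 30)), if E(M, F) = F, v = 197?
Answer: 1/227 ≈ 0.0044053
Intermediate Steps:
1/(v + E(-5, 30)) = 1/(197 + 30) = 1/227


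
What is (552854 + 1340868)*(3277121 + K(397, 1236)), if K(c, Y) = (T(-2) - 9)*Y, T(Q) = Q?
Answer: 6180209090050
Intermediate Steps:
K(c, Y) = -11*Y (K(c, Y) = (-2 - 9)*Y = -11*Y)
(552854 + 1340868)*(3277121 + K(397, 1236)) = (552854 + 1340868)*(3277121 - 11*1236) = 1893722*(3277121 - 13596) = 1893722*3263525 = 6180209090050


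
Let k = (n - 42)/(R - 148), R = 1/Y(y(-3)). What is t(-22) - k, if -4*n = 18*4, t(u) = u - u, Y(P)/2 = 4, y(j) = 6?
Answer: -480/1183 ≈ -0.40575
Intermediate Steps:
Y(P) = 8 (Y(P) = 2*4 = 8)
t(u) = 0
R = ⅛ (R = 1/8 = ⅛ ≈ 0.12500)
n = -18 (n = -9*4/2 = -¼*72 = -18)
k = 480/1183 (k = (-18 - 42)/(⅛ - 148) = -60/(-1183/8) = -60*(-8/1183) = 480/1183 ≈ 0.40575)
t(-22) - k = 0 - 1*480/1183 = 0 - 480/1183 = -480/1183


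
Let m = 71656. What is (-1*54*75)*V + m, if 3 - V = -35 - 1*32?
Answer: -211844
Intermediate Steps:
V = 70 (V = 3 - (-35 - 1*32) = 3 - (-35 - 32) = 3 - 1*(-67) = 3 + 67 = 70)
(-1*54*75)*V + m = (-1*54*75)*70 + 71656 = -54*75*70 + 71656 = -4050*70 + 71656 = -283500 + 71656 = -211844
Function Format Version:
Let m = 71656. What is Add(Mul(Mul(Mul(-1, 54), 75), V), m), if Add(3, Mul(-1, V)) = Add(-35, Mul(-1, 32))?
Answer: -211844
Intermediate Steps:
V = 70 (V = Add(3, Mul(-1, Add(-35, Mul(-1, 32)))) = Add(3, Mul(-1, Add(-35, -32))) = Add(3, Mul(-1, -67)) = Add(3, 67) = 70)
Add(Mul(Mul(Mul(-1, 54), 75), V), m) = Add(Mul(Mul(Mul(-1, 54), 75), 70), 71656) = Add(Mul(Mul(-54, 75), 70), 71656) = Add(Mul(-4050, 70), 71656) = Add(-283500, 71656) = -211844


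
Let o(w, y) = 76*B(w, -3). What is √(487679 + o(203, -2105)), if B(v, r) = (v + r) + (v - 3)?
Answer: √518079 ≈ 719.78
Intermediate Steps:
B(v, r) = -3 + r + 2*v (B(v, r) = (r + v) + (-3 + v) = -3 + r + 2*v)
o(w, y) = -456 + 152*w (o(w, y) = 76*(-3 - 3 + 2*w) = 76*(-6 + 2*w) = -456 + 152*w)
√(487679 + o(203, -2105)) = √(487679 + (-456 + 152*203)) = √(487679 + (-456 + 30856)) = √(487679 + 30400) = √518079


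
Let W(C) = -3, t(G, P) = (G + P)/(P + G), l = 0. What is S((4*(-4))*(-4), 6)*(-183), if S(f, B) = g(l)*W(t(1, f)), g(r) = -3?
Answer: -1647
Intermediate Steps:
t(G, P) = 1 (t(G, P) = (G + P)/(G + P) = 1)
S(f, B) = 9 (S(f, B) = -3*(-3) = 9)
S((4*(-4))*(-4), 6)*(-183) = 9*(-183) = -1647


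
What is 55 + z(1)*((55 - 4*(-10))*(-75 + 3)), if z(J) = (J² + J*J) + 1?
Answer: -20465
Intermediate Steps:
z(J) = 1 + 2*J² (z(J) = (J² + J²) + 1 = 2*J² + 1 = 1 + 2*J²)
55 + z(1)*((55 - 4*(-10))*(-75 + 3)) = 55 + (1 + 2*1²)*((55 - 4*(-10))*(-75 + 3)) = 55 + (1 + 2*1)*((55 + 40)*(-72)) = 55 + (1 + 2)*(95*(-72)) = 55 + 3*(-6840) = 55 - 20520 = -20465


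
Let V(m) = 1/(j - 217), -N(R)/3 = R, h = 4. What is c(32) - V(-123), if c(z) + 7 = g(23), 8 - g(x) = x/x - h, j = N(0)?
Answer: 869/217 ≈ 4.0046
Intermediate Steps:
N(R) = -3*R
j = 0 (j = -3*0 = 0)
g(x) = 11 (g(x) = 8 - (x/x - 1*4) = 8 - (1 - 4) = 8 - 1*(-3) = 8 + 3 = 11)
V(m) = -1/217 (V(m) = 1/(0 - 217) = 1/(-217) = -1/217)
c(z) = 4 (c(z) = -7 + 11 = 4)
c(32) - V(-123) = 4 - 1*(-1/217) = 4 + 1/217 = 869/217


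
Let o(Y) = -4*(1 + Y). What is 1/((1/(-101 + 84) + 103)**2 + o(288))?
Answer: 289/2728416 ≈ 0.00010592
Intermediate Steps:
o(Y) = -4 - 4*Y
1/((1/(-101 + 84) + 103)**2 + o(288)) = 1/((1/(-101 + 84) + 103)**2 + (-4 - 4*288)) = 1/((1/(-17) + 103)**2 + (-4 - 1152)) = 1/((-1/17 + 103)**2 - 1156) = 1/((1750/17)**2 - 1156) = 1/(3062500/289 - 1156) = 1/(2728416/289) = 289/2728416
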